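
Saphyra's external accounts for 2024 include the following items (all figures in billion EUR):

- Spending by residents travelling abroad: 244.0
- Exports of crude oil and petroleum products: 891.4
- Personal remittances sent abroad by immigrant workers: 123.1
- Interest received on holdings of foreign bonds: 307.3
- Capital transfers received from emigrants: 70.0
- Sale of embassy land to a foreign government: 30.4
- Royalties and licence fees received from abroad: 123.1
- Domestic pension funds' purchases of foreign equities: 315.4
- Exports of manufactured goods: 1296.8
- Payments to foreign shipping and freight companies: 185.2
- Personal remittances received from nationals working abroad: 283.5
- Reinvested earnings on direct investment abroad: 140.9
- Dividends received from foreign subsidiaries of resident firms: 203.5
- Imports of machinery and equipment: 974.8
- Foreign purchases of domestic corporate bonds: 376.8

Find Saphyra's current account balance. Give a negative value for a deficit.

1719.4

Goods: -974.8 + 1296.8 + 891.4 = 1213.4
Services: -244.0 - 185.2 + 123.1 = -306.1
Primary income: 307.3 + 140.9 + 203.5 = 651.7
Secondary income: -123.1 + 283.5 = 160.4
Current account = 1213.4 + (-306.1) + 651.7 + 160.4 = 1719.4
(Excluded from the current account — capital account: capital transfers received from emigrants 70.0, sale of embassy land to a foreign government 30.4; financial account: domestic pension funds' purchases of foreign equities 315.4, foreign purchases of domestic corporate bonds 376.8.)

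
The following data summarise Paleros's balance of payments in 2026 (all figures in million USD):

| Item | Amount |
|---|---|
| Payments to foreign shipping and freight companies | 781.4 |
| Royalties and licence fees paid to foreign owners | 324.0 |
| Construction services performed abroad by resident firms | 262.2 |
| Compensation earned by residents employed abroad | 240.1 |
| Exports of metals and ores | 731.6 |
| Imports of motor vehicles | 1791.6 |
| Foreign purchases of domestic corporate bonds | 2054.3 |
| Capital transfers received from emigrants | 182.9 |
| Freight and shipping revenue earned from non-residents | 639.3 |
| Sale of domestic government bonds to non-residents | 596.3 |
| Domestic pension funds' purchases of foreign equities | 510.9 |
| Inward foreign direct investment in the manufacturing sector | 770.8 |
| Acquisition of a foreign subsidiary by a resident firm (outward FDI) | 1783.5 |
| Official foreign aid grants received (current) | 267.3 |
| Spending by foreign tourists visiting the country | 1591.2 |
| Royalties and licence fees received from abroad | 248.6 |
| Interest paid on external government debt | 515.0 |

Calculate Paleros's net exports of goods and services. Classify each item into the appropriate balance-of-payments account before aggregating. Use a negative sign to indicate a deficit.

Goods: 731.6 - 1791.6 = -1060.0
Services: 262.2 - 781.4 - 324.0 + 1591.2 + 248.6 + 639.3 = 1635.9
Trade balance = -1060.0 + 1635.9 = 575.9
(Excluded from the trade balance — primary income: compensation earned by residents employed abroad 240.1, interest paid on external government debt 515.0; financial account: foreign purchases of domestic corporate bonds 2054.3, sale of domestic government bonds to non-residents 596.3, domestic pension funds' purchases of foreign equities 510.9, inward foreign direct investment in the manufacturing sector 770.8, acquisition of a foreign subsidiary by a resident firm (outward FDI) 1783.5; capital account: capital transfers received from emigrants 182.9; secondary income: official foreign aid grants received (current) 267.3.)

575.9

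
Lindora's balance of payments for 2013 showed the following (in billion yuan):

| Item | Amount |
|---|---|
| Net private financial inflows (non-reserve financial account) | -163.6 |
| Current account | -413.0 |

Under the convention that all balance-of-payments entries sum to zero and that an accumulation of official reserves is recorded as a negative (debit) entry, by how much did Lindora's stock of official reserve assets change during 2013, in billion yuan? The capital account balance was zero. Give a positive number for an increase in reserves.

Official reserve transactions balance = -((-413.0) + (-163.6)) = 576.6
An accumulation of reserves is recorded as a debit (negative entry), so the change in the stock of reserves is the negative of that balance.
Change in official reserves = -(576.6) = -576.6

-576.6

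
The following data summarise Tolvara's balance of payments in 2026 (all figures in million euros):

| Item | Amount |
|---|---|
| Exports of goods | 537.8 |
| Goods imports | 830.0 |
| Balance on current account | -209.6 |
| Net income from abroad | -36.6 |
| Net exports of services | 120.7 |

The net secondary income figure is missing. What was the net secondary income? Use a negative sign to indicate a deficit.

Current account = goods balance + services balance + net primary income + net secondary income
Sum of the known components = -208.1
Net secondary income = CA - (known components) = -209.6 - (-208.1) = -1.5

-1.5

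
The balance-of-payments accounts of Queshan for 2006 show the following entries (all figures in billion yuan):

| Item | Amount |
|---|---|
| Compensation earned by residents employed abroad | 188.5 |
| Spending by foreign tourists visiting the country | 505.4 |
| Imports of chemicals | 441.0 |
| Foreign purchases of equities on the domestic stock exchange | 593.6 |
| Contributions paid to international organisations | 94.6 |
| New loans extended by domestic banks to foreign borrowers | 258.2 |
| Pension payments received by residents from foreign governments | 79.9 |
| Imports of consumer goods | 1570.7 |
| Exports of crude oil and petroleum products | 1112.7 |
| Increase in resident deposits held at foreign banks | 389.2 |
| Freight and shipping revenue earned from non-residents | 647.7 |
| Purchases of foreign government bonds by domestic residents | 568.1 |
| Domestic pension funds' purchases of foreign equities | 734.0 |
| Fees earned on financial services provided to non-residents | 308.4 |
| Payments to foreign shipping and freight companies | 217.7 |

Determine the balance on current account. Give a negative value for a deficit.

Goods: 1112.7 - 1570.7 - 441.0 = -899.0
Services: 647.7 - 217.7 + 308.4 + 505.4 = 1243.8
Primary income: 188.5
Secondary income: -94.6 + 79.9 = -14.7
Current account = (-899.0) + 1243.8 + 188.5 + (-14.7) = 518.6
(Excluded from the current account — financial account: foreign purchases of equities on the domestic stock exchange 593.6, new loans extended by domestic banks to foreign borrowers 258.2, increase in resident deposits held at foreign banks 389.2, purchases of foreign government bonds by domestic residents 568.1, domestic pension funds' purchases of foreign equities 734.0.)

518.6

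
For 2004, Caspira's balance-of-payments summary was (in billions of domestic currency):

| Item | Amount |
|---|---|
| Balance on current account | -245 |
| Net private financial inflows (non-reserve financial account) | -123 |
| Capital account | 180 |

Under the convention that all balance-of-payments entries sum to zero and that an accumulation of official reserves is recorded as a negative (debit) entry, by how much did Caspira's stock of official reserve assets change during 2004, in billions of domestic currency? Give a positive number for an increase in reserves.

Official reserve transactions balance = -((-245) + 180 + (-123)) = 188
An accumulation of reserves is recorded as a debit (negative entry), so the change in the stock of reserves is the negative of that balance.
Change in official reserves = -(188) = -188

-188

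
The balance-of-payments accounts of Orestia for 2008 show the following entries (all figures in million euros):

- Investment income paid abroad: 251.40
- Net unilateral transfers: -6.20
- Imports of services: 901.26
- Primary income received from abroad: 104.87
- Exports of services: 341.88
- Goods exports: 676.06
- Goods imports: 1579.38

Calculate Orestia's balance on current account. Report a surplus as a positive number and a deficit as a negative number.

Goods balance = 676.06 - 1579.38 = -903.32
Services balance = 341.88 - 901.26 = -559.38
Trade balance (goods + services) = -903.32 + (-559.38) = -1462.70
Net primary income = 104.87 - 251.40 = -146.53
Net secondary income = -6.20
Current account = -1462.70 + (-146.53) + (-6.20) = -1615.43

-1615.43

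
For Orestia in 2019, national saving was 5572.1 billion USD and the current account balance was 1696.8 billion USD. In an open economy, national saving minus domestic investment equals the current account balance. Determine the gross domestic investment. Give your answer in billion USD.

3875.3

S - I = CA (net lending to the rest of the world).
I = S - CA = 5572.1 - 1696.8 = 3875.3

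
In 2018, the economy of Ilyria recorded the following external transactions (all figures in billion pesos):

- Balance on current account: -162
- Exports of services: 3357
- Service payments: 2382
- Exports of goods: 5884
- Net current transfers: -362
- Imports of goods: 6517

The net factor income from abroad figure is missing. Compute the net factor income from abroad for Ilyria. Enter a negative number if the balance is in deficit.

-142

Current account = goods balance + services balance + net primary income + net secondary income
Sum of the known components = -20
Net factor income from abroad = CA - (known components) = -162 - (-20) = -142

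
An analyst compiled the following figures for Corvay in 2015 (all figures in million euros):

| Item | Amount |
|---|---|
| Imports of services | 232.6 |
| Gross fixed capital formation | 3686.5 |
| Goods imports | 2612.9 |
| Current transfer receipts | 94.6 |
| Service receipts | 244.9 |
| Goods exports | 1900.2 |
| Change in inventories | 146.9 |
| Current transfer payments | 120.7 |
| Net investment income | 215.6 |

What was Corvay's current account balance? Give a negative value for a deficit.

Goods balance = 1900.2 - 2612.9 = -712.7
Services balance = 244.9 - 232.6 = 12.3
Trade balance (goods + services) = -712.7 + 12.3 = -700.4
Net primary income = 215.6
Net secondary income = 94.6 - 120.7 = -26.1
Current account = -700.4 + 215.6 + (-26.1) = -510.9

-510.9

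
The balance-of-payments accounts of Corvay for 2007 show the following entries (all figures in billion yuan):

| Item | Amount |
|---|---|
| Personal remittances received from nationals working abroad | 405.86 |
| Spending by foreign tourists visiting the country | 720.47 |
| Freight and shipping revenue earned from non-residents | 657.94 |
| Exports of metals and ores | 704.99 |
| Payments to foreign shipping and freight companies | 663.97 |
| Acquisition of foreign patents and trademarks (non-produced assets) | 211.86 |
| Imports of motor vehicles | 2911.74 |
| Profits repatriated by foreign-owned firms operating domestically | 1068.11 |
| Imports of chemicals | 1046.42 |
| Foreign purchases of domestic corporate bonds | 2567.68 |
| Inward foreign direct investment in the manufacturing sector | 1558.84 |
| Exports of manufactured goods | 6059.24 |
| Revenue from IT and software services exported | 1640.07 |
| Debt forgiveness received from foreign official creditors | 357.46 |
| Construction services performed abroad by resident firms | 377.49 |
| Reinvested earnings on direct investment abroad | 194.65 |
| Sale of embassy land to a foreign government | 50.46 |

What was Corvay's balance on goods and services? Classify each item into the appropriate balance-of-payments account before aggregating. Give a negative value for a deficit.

5538.07

Goods: -2911.74 + 6059.24 + 704.99 - 1046.42 = 2806.07
Services: 720.47 + 657.94 + 377.49 + 1640.07 - 663.97 = 2732.00
Trade balance = 2806.07 + 2732.00 = 5538.07
(Excluded from the trade balance — secondary income: personal remittances received from nationals working abroad 405.86; capital account: acquisition of foreign patents and trademarks (non-produced assets) 211.86, debt forgiveness received from foreign official creditors 357.46, sale of embassy land to a foreign government 50.46; primary income: profits repatriated by foreign-owned firms operating domestically 1068.11, reinvested earnings on direct investment abroad 194.65; financial account: foreign purchases of domestic corporate bonds 2567.68, inward foreign direct investment in the manufacturing sector 1558.84.)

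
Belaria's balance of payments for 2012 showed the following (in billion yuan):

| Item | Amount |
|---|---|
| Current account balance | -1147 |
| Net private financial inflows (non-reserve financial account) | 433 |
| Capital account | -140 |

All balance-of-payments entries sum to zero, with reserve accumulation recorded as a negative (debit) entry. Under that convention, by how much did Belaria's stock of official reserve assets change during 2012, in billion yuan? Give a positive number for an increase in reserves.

Official reserve transactions balance = -((-1147) + (-140) + 433) = 854
An accumulation of reserves is recorded as a debit (negative entry), so the change in the stock of reserves is the negative of that balance.
Change in official reserves = -(854) = -854

-854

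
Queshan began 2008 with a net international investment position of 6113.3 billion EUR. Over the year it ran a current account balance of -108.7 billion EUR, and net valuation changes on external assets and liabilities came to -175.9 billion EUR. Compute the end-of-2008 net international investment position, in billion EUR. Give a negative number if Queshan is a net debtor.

5828.7

Change in NIIP = current account + net valuation change = -108.7 + (-175.9) = -284.6
End-of-year NIIP = 6113.3 + (-284.6) = 5828.7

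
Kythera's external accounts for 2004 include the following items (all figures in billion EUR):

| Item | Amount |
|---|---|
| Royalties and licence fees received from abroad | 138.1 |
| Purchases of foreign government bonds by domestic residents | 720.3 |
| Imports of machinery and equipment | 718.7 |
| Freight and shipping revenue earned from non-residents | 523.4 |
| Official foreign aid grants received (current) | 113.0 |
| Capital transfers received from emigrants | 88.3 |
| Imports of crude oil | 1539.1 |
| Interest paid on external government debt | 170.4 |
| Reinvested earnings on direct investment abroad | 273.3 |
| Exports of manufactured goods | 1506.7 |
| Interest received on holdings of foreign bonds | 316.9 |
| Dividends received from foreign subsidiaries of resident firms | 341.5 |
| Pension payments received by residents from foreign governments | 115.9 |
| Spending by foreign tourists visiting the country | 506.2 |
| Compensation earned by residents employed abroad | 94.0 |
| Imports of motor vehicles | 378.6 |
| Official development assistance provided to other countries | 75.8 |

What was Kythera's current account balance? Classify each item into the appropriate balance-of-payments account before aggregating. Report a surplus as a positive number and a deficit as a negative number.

1046.4

Goods: -718.7 - 1539.1 + 1506.7 - 378.6 = -1129.7
Services: 523.4 + 138.1 + 506.2 = 1167.7
Primary income: 316.9 + 273.3 - 170.4 + 94.0 + 341.5 = 855.3
Secondary income: -75.8 + 113.0 + 115.9 = 153.1
Current account = (-1129.7) + 1167.7 + 855.3 + 153.1 = 1046.4
(Excluded from the current account — financial account: purchases of foreign government bonds by domestic residents 720.3; capital account: capital transfers received from emigrants 88.3.)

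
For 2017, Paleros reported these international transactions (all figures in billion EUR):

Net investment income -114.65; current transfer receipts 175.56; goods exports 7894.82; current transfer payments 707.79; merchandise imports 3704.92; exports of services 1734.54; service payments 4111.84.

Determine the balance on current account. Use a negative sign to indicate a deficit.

Goods balance = 7894.82 - 3704.92 = 4189.90
Services balance = 1734.54 - 4111.84 = -2377.30
Trade balance (goods + services) = 4189.90 + (-2377.30) = 1812.60
Net primary income = -114.65
Net secondary income = 175.56 - 707.79 = -532.23
Current account = 1812.60 + (-114.65) + (-532.23) = 1165.72

1165.72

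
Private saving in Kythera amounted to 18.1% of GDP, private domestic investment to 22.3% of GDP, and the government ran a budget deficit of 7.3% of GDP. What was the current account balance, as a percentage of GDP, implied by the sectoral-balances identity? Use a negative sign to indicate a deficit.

-11.5

By the sectoral-balances identity, CA = (S_private - I) + (T - G).
Private balance = 18.1 - 22.3 = -4.2
Government balance (T - G) = -7.3
CA = -4.2 + (-7.3) = -11.5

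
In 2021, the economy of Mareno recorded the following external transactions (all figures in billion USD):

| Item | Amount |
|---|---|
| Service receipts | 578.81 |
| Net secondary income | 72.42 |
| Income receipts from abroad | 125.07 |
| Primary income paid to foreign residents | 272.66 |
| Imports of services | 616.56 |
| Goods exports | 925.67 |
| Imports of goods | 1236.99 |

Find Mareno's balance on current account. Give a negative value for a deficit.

Goods balance = 925.67 - 1236.99 = -311.32
Services balance = 578.81 - 616.56 = -37.75
Trade balance (goods + services) = -311.32 + (-37.75) = -349.07
Net primary income = 125.07 - 272.66 = -147.59
Net secondary income = 72.42
Current account = -349.07 + (-147.59) + 72.42 = -424.24

-424.24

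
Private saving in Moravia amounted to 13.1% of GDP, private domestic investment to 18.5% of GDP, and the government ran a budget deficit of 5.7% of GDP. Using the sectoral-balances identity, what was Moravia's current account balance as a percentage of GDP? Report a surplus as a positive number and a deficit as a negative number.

By the sectoral-balances identity, CA = (S_private - I) + (T - G).
Private balance = 13.1 - 18.5 = -5.4
Government balance (T - G) = -5.7
CA = -5.4 + (-5.7) = -11.1

-11.1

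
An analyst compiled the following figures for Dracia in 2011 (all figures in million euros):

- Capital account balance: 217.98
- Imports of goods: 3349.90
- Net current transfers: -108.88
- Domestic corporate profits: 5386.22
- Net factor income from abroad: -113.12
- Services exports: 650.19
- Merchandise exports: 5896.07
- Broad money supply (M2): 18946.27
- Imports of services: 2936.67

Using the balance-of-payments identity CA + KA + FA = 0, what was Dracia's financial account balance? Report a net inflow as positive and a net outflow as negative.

-255.67

Goods balance = 5896.07 - 3349.90 = 2546.17
Services balance = 650.19 - 2936.67 = -2286.48
Trade balance (goods + services) = 2546.17 + (-2286.48) = 259.69
Net primary income = -113.12
Net secondary income = -108.88
Current account = 259.69 + (-113.12) + (-108.88) = 37.69
Financial account = -(37.69 + 217.98) = -255.67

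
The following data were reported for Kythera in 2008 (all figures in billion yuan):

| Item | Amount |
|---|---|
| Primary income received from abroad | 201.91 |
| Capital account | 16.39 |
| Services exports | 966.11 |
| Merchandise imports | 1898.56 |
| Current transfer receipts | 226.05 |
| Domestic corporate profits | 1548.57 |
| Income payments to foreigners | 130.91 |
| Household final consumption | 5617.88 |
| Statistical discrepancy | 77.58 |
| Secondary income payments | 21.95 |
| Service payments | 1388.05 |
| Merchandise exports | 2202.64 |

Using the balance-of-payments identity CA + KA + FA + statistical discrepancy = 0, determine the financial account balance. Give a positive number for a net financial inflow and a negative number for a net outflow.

-251.21

Goods balance = 2202.64 - 1898.56 = 304.08
Services balance = 966.11 - 1388.05 = -421.94
Trade balance (goods + services) = 304.08 + (-421.94) = -117.86
Net primary income = 201.91 - 130.91 = 71.00
Net secondary income = 226.05 - 21.95 = 204.10
Current account = -117.86 + 71.00 + 204.10 = 157.24
Financial account = -(157.24 + 16.39 + 77.58) = -251.21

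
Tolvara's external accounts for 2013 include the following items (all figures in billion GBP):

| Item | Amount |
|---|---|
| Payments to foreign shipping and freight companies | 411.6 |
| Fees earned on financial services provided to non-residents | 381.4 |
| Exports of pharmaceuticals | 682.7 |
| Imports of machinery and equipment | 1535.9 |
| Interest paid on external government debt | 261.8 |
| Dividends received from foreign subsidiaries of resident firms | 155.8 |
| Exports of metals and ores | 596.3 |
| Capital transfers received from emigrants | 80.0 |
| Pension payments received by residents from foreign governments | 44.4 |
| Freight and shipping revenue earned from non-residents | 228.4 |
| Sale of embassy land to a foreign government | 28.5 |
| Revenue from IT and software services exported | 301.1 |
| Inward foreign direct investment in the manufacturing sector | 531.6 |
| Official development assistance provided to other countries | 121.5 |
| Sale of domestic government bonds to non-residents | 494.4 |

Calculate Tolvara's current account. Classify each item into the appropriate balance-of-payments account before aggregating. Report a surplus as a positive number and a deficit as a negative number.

Goods: -1535.9 + 682.7 + 596.3 = -256.9
Services: 381.4 + 228.4 + 301.1 - 411.6 = 499.3
Primary income: 155.8 - 261.8 = -106.0
Secondary income: -121.5 + 44.4 = -77.1
Current account = (-256.9) + 499.3 + (-106.0) + (-77.1) = 59.3
(Excluded from the current account — capital account: capital transfers received from emigrants 80.0, sale of embassy land to a foreign government 28.5; financial account: inward foreign direct investment in the manufacturing sector 531.6, sale of domestic government bonds to non-residents 494.4.)

59.3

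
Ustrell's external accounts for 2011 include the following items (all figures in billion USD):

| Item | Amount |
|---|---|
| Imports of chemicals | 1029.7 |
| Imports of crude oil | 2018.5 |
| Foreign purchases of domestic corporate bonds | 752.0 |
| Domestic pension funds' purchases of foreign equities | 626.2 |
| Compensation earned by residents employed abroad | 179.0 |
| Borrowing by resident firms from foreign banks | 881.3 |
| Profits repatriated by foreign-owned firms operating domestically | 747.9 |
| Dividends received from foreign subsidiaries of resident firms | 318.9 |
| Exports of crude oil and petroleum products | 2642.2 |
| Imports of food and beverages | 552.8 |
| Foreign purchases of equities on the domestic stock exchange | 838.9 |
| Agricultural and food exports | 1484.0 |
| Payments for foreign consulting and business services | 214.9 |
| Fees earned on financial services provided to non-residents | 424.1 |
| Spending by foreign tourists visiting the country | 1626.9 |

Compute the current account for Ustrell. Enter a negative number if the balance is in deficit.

2111.3

Goods: -552.8 - 1029.7 + 2642.2 - 2018.5 + 1484.0 = 525.2
Services: 1626.9 - 214.9 + 424.1 = 1836.1
Primary income: 179.0 + 318.9 - 747.9 = -250.0
Current account = 525.2 + 1836.1 + (-250.0) = 2111.3
(Excluded from the current account — financial account: foreign purchases of domestic corporate bonds 752.0, domestic pension funds' purchases of foreign equities 626.2, borrowing by resident firms from foreign banks 881.3, foreign purchases of equities on the domestic stock exchange 838.9.)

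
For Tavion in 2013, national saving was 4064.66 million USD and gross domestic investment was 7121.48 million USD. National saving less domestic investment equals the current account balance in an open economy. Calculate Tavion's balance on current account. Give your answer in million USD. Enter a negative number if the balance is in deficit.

S - I = CA (net lending to the rest of the world).
CA = S - I = 4064.66 - 7121.48 = -3056.82

-3056.82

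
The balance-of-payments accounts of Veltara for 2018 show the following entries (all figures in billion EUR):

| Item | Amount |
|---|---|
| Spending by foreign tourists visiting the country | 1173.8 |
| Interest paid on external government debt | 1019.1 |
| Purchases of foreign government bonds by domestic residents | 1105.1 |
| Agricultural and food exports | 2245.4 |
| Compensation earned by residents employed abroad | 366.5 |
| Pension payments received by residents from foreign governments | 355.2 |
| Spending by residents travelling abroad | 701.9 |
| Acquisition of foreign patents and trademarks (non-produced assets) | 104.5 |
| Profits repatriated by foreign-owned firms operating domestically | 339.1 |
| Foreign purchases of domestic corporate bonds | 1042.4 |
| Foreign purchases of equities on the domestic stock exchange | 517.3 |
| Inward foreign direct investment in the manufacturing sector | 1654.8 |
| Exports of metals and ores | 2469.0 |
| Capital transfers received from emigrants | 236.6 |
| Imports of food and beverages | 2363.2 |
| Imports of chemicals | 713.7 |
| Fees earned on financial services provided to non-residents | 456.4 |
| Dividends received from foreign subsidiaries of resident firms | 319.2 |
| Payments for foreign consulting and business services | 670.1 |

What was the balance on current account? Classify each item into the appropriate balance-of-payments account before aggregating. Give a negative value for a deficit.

Goods: -2363.2 + 2469.0 + 2245.4 - 713.7 = 1637.5
Services: 456.4 + 1173.8 - 670.1 - 701.9 = 258.2
Primary income: 319.2 - 339.1 + 366.5 - 1019.1 = -672.5
Secondary income: 355.2
Current account = 1637.5 + 258.2 + (-672.5) + 355.2 = 1578.4
(Excluded from the current account — financial account: purchases of foreign government bonds by domestic residents 1105.1, foreign purchases of domestic corporate bonds 1042.4, foreign purchases of equities on the domestic stock exchange 517.3, inward foreign direct investment in the manufacturing sector 1654.8; capital account: acquisition of foreign patents and trademarks (non-produced assets) 104.5, capital transfers received from emigrants 236.6.)

1578.4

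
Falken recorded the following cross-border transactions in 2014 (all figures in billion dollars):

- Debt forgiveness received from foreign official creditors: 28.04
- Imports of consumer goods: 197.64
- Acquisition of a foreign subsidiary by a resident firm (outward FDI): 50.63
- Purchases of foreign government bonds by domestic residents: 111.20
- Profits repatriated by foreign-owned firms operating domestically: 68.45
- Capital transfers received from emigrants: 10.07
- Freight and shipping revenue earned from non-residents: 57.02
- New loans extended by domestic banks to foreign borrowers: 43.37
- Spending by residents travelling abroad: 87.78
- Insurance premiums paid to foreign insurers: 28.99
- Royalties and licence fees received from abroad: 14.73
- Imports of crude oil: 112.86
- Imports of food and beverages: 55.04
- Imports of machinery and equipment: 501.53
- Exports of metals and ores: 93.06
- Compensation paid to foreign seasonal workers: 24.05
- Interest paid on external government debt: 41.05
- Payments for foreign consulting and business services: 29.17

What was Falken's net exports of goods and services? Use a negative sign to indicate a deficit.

Goods: -501.53 - 55.04 - 197.64 + 93.06 - 112.86 = -774.01
Services: -28.99 + 14.73 - 87.78 - 29.17 + 57.02 = -74.19
Trade balance = -774.01 + (-74.19) = -848.20
(Excluded from the trade balance — capital account: debt forgiveness received from foreign official creditors 28.04, capital transfers received from emigrants 10.07; financial account: acquisition of a foreign subsidiary by a resident firm (outward FDI) 50.63, purchases of foreign government bonds by domestic residents 111.20, new loans extended by domestic banks to foreign borrowers 43.37; primary income: profits repatriated by foreign-owned firms operating domestically 68.45, compensation paid to foreign seasonal workers 24.05, interest paid on external government debt 41.05.)

-848.20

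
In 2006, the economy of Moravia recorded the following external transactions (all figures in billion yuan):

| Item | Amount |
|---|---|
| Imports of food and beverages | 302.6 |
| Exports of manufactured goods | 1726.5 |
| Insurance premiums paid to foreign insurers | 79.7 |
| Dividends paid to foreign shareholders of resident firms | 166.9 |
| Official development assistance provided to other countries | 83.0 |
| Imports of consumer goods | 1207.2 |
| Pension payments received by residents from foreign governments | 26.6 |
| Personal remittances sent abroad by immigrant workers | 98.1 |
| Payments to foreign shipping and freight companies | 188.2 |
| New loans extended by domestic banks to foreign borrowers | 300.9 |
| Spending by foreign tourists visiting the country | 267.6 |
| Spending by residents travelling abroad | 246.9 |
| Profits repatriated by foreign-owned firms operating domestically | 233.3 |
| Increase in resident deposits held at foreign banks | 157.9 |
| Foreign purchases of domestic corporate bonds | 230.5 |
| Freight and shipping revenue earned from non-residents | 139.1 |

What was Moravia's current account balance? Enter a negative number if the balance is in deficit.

-446.1

Goods: -302.6 - 1207.2 + 1726.5 = 216.7
Services: -188.2 - 246.9 + 139.1 + 267.6 - 79.7 = -108.1
Primary income: -233.3 - 166.9 = -400.2
Secondary income: -98.1 - 83.0 + 26.6 = -154.5
Current account = 216.7 + (-108.1) + (-400.2) + (-154.5) = -446.1
(Excluded from the current account — financial account: new loans extended by domestic banks to foreign borrowers 300.9, increase in resident deposits held at foreign banks 157.9, foreign purchases of domestic corporate bonds 230.5.)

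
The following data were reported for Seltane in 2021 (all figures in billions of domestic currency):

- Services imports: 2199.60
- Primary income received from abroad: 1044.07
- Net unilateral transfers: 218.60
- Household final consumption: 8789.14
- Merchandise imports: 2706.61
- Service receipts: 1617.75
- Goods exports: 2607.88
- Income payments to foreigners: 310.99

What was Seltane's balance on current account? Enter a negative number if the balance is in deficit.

Goods balance = 2607.88 - 2706.61 = -98.73
Services balance = 1617.75 - 2199.60 = -581.85
Trade balance (goods + services) = -98.73 + (-581.85) = -680.58
Net primary income = 1044.07 - 310.99 = 733.08
Net secondary income = 218.60
Current account = -680.58 + 733.08 + 218.60 = 271.10

271.10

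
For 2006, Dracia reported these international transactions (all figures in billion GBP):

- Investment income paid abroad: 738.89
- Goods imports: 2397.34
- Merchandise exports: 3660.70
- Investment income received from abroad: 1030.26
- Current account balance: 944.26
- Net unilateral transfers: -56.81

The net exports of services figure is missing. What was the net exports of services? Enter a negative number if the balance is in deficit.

Current account = goods balance + services balance + net primary income + net secondary income
Sum of the known components = 1497.92
Net exports of services = CA - (known components) = 944.26 - 1497.92 = -553.66

-553.66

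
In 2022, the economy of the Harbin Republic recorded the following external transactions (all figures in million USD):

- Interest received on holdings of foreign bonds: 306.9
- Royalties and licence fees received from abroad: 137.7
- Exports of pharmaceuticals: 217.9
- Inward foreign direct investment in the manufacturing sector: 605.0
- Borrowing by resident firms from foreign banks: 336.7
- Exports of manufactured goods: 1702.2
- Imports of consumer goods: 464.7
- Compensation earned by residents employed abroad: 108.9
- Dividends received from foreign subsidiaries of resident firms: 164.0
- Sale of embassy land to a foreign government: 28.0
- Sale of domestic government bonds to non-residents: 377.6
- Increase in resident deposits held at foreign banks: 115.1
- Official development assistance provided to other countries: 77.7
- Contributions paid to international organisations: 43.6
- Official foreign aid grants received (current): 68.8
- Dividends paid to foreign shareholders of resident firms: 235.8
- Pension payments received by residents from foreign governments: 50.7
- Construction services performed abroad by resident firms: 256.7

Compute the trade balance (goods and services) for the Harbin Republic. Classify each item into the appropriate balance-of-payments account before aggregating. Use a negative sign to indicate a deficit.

1849.8

Goods: 1702.2 + 217.9 - 464.7 = 1455.4
Services: 256.7 + 137.7 = 394.4
Trade balance = 1455.4 + 394.4 = 1849.8
(Excluded from the trade balance — primary income: interest received on holdings of foreign bonds 306.9, compensation earned by residents employed abroad 108.9, dividends received from foreign subsidiaries of resident firms 164.0, dividends paid to foreign shareholders of resident firms 235.8; financial account: inward foreign direct investment in the manufacturing sector 605.0, borrowing by resident firms from foreign banks 336.7, sale of domestic government bonds to non-residents 377.6, increase in resident deposits held at foreign banks 115.1; capital account: sale of embassy land to a foreign government 28.0; secondary income: official development assistance provided to other countries 77.7, contributions paid to international organisations 43.6, official foreign aid grants received (current) 68.8, pension payments received by residents from foreign governments 50.7.)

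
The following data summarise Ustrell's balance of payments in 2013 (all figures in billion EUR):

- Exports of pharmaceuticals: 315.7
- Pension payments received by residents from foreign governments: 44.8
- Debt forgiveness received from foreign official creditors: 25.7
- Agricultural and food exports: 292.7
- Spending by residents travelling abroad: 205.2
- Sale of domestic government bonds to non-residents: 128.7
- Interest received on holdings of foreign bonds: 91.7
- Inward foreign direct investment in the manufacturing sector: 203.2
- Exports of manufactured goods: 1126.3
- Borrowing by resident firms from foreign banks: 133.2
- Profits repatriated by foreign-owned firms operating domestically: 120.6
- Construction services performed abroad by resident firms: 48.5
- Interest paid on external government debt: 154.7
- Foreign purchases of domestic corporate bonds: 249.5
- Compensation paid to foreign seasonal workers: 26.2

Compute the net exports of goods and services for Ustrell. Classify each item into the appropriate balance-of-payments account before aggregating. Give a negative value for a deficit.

1578.0

Goods: 1126.3 + 315.7 + 292.7 = 1734.7
Services: 48.5 - 205.2 = -156.7
Trade balance = 1734.7 + (-156.7) = 1578.0
(Excluded from the trade balance — secondary income: pension payments received by residents from foreign governments 44.8; capital account: debt forgiveness received from foreign official creditors 25.7; financial account: sale of domestic government bonds to non-residents 128.7, inward foreign direct investment in the manufacturing sector 203.2, borrowing by resident firms from foreign banks 133.2, foreign purchases of domestic corporate bonds 249.5; primary income: interest received on holdings of foreign bonds 91.7, profits repatriated by foreign-owned firms operating domestically 120.6, interest paid on external government debt 154.7, compensation paid to foreign seasonal workers 26.2.)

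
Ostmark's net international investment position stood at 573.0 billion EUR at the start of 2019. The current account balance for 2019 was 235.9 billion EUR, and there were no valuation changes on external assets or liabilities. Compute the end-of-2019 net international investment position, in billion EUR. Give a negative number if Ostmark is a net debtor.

With no valuation effects, change in NIIP = current account = 235.9
End-of-year NIIP = 573.0 + 235.9 = 808.9

808.9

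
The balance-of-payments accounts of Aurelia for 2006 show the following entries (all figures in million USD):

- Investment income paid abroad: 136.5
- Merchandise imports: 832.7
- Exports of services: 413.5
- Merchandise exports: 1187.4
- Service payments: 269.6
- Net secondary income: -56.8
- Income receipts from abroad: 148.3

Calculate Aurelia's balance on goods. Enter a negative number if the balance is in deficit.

354.7

Goods balance = 1187.4 - 832.7 = 354.7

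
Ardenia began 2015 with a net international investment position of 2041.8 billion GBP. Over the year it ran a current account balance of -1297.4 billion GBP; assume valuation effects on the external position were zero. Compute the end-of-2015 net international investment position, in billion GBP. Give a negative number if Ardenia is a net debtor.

744.4

With no valuation effects, change in NIIP = current account = -1297.4
End-of-year NIIP = 2041.8 + (-1297.4) = 744.4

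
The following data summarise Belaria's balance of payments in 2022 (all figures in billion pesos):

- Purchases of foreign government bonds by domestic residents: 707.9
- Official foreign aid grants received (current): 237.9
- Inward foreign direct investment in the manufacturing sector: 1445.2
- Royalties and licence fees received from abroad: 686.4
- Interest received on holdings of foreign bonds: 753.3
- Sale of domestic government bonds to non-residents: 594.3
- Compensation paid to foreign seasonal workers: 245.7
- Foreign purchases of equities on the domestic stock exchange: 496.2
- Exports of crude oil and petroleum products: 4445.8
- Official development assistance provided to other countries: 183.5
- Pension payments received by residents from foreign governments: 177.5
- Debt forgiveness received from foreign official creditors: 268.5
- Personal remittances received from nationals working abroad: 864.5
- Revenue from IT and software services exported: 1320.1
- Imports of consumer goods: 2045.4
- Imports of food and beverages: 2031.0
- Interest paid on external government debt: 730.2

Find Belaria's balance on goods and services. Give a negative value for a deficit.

2375.9

Goods: -2031.0 - 2045.4 + 4445.8 = 369.4
Services: 686.4 + 1320.1 = 2006.5
Trade balance = 369.4 + 2006.5 = 2375.9
(Excluded from the trade balance — financial account: purchases of foreign government bonds by domestic residents 707.9, inward foreign direct investment in the manufacturing sector 1445.2, sale of domestic government bonds to non-residents 594.3, foreign purchases of equities on the domestic stock exchange 496.2; secondary income: official foreign aid grants received (current) 237.9, official development assistance provided to other countries 183.5, pension payments received by residents from foreign governments 177.5, personal remittances received from nationals working abroad 864.5; primary income: interest received on holdings of foreign bonds 753.3, compensation paid to foreign seasonal workers 245.7, interest paid on external government debt 730.2; capital account: debt forgiveness received from foreign official creditors 268.5.)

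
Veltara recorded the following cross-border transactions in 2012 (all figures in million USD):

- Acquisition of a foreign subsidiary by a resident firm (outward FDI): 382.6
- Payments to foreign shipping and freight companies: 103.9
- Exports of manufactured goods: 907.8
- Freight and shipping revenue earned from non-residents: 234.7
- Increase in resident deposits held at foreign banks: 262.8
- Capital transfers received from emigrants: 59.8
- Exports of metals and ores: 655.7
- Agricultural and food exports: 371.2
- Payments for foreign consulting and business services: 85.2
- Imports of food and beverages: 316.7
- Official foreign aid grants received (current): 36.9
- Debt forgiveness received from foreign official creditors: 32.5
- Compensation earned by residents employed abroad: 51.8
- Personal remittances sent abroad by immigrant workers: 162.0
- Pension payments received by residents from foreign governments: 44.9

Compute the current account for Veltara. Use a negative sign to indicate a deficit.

1635.2

Goods: 371.2 - 316.7 + 655.7 + 907.8 = 1618.0
Services: -85.2 + 234.7 - 103.9 = 45.6
Primary income: 51.8
Secondary income: 36.9 - 162.0 + 44.9 = -80.2
Current account = 1618.0 + 45.6 + 51.8 + (-80.2) = 1635.2
(Excluded from the current account — financial account: acquisition of a foreign subsidiary by a resident firm (outward FDI) 382.6, increase in resident deposits held at foreign banks 262.8; capital account: capital transfers received from emigrants 59.8, debt forgiveness received from foreign official creditors 32.5.)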